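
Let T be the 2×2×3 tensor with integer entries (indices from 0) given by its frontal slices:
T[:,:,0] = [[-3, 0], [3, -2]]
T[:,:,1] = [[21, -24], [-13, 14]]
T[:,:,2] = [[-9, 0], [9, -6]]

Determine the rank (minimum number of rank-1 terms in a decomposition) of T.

2

Lower bound: the mode-3 unfolding of T (rows indexed by k, columns by (i,j) = (0,0), (0,1), (1,0), (1,1)) is [[-3, 0, 3, -2], [21, -24, -13, 14], [-9, 0, 9, -6]].
There the 2×2 minor on rows k ∈ {0, 1}, columns (i,j) ∈ {(0,0), (0,1)} is det [[-3, 0], [21, -24]] = 72 ≠ 0, so this unfolding has rank ≥ 2; CP rank is at least every unfolding rank, so rank(T) ≥ 2. (Flattening ranks never certify an upper bound on CP rank; for that we must actually write T with 2 rank-1 terms.)
Upper bound — finding two terms. Write S_k = T[:,:,k] for the frontal slices: S₀ = [[-3, 0], [3, -2]], S₁ = [[21, -24], [-13, 14]], S₂ = [[-9, 0], [9, -6]].
If T = a₁ (x) b₁ (x) c₁ + a₂ (x) b₂ (x) c₂ then each S_k = c₁[k]·a₁b₁ᵀ + c₂[k]·a₂b₂ᵀ. S₀ and S₁ are linearly independent, so a₁b₁ᵀ and a₂b₂ᵀ must span the same plane of matrices: they are the rank-1 matrices of the form x·S₀ + y·S₁.
det(x·S₀ + y·S₁) is 6·x² − 12·xy − 18·y² = 6·(x − 3·y)(x + y), vanishing at (x:y) = (3:1) and (1:-1).
M₁ = 3·S₀ + S₁ = [[12, -24], [-4, 8]] = 4·[3, -1][1, -2]ᵀ and M₂ = S₀ − S₁ = [[-24, 24], [16, -16]] = (-8)·[3, -2][1, -1]ᵀ, so take a₁ = [3, -1], b₁ = [1, -2], a₂ = [3, -2], b₂ = [1, -1].
Each slice is an integer combination of E₁ = a₁b₁ᵀ and E₂ = a₂b₂ᵀ: S₀ = E₁ − 2·E₂, S₁ = E₁ + 6·E₂, S₂ = 3·E₁ − 6·E₂; reading off coefficients, c₁ = [1, 1, 3] and c₂ = [-2, 6, -6].
Hence T = [3, -1] (x) [1, -2] (x) [1, 1, 3] + [3, -2] (x) [1, -1] (x) [-2, 6, -6], so rank(T) ≤ 2.
These bounds meet, so rank(T) = 2.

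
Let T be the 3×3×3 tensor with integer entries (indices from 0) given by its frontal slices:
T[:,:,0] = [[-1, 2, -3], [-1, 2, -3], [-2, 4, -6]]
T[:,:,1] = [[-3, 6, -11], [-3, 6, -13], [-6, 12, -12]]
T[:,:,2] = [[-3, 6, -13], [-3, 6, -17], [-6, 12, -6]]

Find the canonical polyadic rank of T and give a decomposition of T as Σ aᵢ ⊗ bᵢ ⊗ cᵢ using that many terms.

Lower bound: in the mode-2 unfolding of T (rows indexed by j, columns by (i,k)) the 2×2 minor on rows j ∈ {0, 2}, columns (i,k) ∈ {(0,0), (0,1)} is det [[-1, -3], [-3, -11]] = 2 ≠ 0, so that unfolding has rank ≥ 2 and hence rank(T) ≥ 2 (CP rank is at least every unfolding rank, though it can be larger).
Upper bound: with S_k = T[:,:,k], the two rank-1 terms a₁b₁ᵀ, a₂b₂ᵀ are the rank-1 members of the pencil x·S₀ + y·S₁.
The 2×2 minor of x·S₀ + y·S₁ on rows {0,1}, columns {0,2} is 2·xy + 6·y² = 2·(x + 3·y)(y), vanishing at (x:y) = (3:-1) and (1:0).
M₁ = 3·S₀ − S₁ = [[0, 0, 2], [0, 0, 4], [0, 0, -6]] = 2·[1, 2, -3][0, 0, 1]ᵀ and M₂ = S₀ = [[-1, 2, -3], [-1, 2, -3], [-2, 4, -6]] = −[1, 1, 2][1, -2, 3]ᵀ, so take a₁ = [1, 2, -3], b₁ = [0, 0, 1], a₂ = [1, 1, 2], b₂ = [1, -2, 3].
Each slice is an integer combination of E₁ = a₁b₁ᵀ and E₂ = a₂b₂ᵀ: S₀ = −E₂, S₁ = −2·E₁ − 3·E₂, S₂ = −4·E₁ − 3·E₂; reading off coefficients, c₁ = [0, -2, -4] and c₂ = [-1, -3, -3].
Hence T = [1, 2, -3] ⊗ [0, 0, 1] ⊗ [0, -2, -4] + [1, 1, 2] ⊗ [1, -2, 3] ⊗ [-1, -3, -3], so rank(T) ≤ 2.
These bounds meet, so rank(T) = 2.

rank(T) = 2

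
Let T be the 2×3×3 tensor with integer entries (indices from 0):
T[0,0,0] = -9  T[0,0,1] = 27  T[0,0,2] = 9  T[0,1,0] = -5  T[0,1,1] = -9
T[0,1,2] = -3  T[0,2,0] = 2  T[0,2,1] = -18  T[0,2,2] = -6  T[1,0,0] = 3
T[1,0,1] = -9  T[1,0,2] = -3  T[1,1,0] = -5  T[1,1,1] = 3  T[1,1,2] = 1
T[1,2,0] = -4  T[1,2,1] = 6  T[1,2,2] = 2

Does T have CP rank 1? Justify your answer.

No

The mode-2 unfolding of T (rows indexed by j, columns by (i,k) = (0,0), (0,1), (0,2), (1,0), (1,1), (1,2)) is [[-9, 27, 9, 3, -9, -3], [-5, -9, -3, -5, 3, 1], [2, -18, -6, -4, 6, 2]].
There the 2×2 minor on rows j ∈ {0, 1}, columns (i,k) ∈ {(0,0), (0,1)} is det [[-9, 27], [-5, -9]] = 216 ≠ 0, so this unfolding has rank ≥ 2; CP rank is at least every unfolding rank, so rank(T) ≥ 2.
In particular rank(T) ≥ 2 > 1, so T is not rank-1.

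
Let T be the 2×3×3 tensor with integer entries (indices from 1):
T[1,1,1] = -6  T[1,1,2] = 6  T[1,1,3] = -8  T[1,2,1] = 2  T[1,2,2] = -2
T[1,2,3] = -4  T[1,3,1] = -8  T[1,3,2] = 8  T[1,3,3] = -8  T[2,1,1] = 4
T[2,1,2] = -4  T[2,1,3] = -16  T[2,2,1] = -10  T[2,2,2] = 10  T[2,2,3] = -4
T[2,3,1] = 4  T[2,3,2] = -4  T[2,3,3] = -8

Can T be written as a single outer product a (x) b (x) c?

The mode-2 unfolding of T (rows indexed by j, columns by (i,k) = (1,1), (1,2), (1,3), (2,1), (2,2), (2,3)) is [[-6, 6, -8, 4, -4, -16], [2, -2, -4, -10, 10, -4], [-8, 8, -8, 4, -4, -8]].
There the 3×3 minor on rows j ∈ {1, 2, 3}, columns (i,k) ∈ {(1,1), (1,3), (2,1)} is det [[-6, -8, 4], [2, -4, -10], [-8, -8, 4]] = -192 ≠ 0, so this unfolding has rank ≥ 3; CP rank is at least every unfolding rank, so rank(T) ≥ 3.
In particular rank(T) ≥ 3 > 1, so T is not rank-1.

No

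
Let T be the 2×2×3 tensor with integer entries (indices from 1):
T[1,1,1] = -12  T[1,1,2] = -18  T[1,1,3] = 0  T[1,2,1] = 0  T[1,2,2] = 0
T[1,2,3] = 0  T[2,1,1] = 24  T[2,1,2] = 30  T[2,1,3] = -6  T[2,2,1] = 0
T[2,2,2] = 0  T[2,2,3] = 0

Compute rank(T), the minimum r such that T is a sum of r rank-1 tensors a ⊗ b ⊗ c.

Lower bound: the mode-1 unfolding of T (rows indexed by i, columns by (j,k) = (1,1), (1,2), (1,3), (2,1), (2,2), (2,3)) is [[-12, -18, 0, 0, 0, 0], [24, 30, -6, 0, 0, 0]].
There the 2×2 minor on rows i ∈ {1, 2}, columns (j,k) ∈ {(1,1), (1,2)} is det [[-12, -18], [24, 30]] = 72 ≠ 0, so this unfolding has rank ≥ 2; CP rank is at least every unfolding rank, so rank(T) ≥ 2. (Flattening ranks never certify an upper bound on CP rank; for that we must actually write T with 2 rank-1 terms.)
Upper bound — finding two terms. Every mode-2 slice of T is a multiple of one matrix: T[:,j,:] = b[j]·M with b = [1, 0] and M = [[-12, -18, 0], [24, 30, -6]] (rows indexed by i, columns by k). So it suffices to write M as a sum of two rank-1 matrices.
Splitting M by its rows (i = 1, 2), M = [1, 0][-12, -18, 0]ᵀ + [0, 1][24, 30, -6]ᵀ.
Hence T = [1, 0] ⊗ [1, 0] ⊗ [-12, -18, 0] + [0, 1] ⊗ [1, 0] ⊗ [24, 30, -6], so rank(T) ≤ 2.
These bounds meet, so rank(T) = 2.
Check entry T[1,2,1] = 0: (1)·(0)·(-12) + (0)·(0)·(24) = 0.

2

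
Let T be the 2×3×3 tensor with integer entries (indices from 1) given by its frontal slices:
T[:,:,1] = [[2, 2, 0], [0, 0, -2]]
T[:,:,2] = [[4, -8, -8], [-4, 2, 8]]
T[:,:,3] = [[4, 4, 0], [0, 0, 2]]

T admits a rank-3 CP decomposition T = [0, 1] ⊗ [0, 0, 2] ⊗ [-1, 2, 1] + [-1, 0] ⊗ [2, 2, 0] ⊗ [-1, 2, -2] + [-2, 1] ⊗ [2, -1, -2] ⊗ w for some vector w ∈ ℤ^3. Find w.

Subtract the known terms from T to get the rank-1 residual R = [-2, 1] ⊗ [2, -1, -2] ⊗ w, so R[i,j,k] = a[i]·b[j]·w[k]. Pick indices with nonzero a[1]·b[1] = (-2)·(2) = -4. Only the fibre through (1,1,·) is needed: R[1,1,:] = T[1,1,:] − Σₗ aₗ[1]bₗ[1]cₗ = [2, 4, 4] − (0)·(0)·[-1, 2, 1] − (-1)·(2)·[-1, 2, -2] = [0, 8, 0]. Then w[k] = R[1,1,k] / -4 for each k, giving w = [0, 8, 0] / -4 = [0, -2, 0].

w = [0, -2, 0]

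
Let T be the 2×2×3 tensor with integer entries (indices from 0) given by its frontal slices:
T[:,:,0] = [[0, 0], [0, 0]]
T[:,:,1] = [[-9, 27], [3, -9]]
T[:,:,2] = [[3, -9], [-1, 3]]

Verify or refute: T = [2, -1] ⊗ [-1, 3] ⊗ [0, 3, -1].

No

Reconstruct entry (0,0,1) from the claimed factors: Σₗ aₗ[0]bₗ[0]cₗ[1] = (2)·(-1)·(3) = -6, but T[0,0,1] = -9. The claim is false.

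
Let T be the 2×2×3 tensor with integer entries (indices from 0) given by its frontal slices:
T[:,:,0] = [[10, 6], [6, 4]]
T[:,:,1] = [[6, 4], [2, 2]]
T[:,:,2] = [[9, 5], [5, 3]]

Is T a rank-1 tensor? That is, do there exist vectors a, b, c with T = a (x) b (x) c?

No

The mode-3 unfolding of T (rows indexed by k, columns by (i,j) = (0,0), (0,1), (1,0), (1,1)) is [[10, 6, 6, 4], [6, 4, 2, 2], [9, 5, 5, 3]].
There the 3×3 minor on rows k ∈ {0, 1, 2}, columns (i,j) ∈ {(0,0), (0,1), (1,0)} is det [[10, 6, 6], [6, 4, 2], [9, 5, 5]] = -8 ≠ 0, so this unfolding has rank ≥ 3; CP rank is at least every unfolding rank, so rank(T) ≥ 3.
In particular rank(T) ≥ 3 > 1, so T is not rank-1.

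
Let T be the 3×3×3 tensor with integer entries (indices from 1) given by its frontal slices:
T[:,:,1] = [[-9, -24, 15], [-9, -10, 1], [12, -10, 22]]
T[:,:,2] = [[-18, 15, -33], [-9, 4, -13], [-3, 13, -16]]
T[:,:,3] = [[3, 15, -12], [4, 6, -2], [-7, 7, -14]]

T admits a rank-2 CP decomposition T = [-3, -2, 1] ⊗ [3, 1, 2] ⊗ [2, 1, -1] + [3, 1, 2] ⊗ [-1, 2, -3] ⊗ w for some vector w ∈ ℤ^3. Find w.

Subtract the known terms from T to get the rank-1 residual R = [3, 1, 2] ⊗ [-1, 2, -3] ⊗ w, so R[i,j,k] = a[i]·b[j]·w[k]. Pick indices with nonzero a[1]·b[1] = (3)·(-1) = -3. Only the fibre through (1,1,·) is needed: R[1,1,:] = T[1,1,:] − Σₗ aₗ[1]bₗ[1]cₗ = [-9, -18, 3] − (-3)·(3)·[2, 1, -1] = [9, -9, -6]. Then w[k] = R[1,1,k] / -3 for each k, giving w = [9, -9, -6] / -3 = [-3, 3, 2].

w = [-3, 3, 2]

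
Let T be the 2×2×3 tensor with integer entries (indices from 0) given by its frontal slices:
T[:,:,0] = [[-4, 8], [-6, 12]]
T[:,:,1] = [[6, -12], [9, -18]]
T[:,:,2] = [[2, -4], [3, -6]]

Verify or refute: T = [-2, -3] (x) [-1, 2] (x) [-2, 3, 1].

Reconstruct entrywise from the claimed factors. For example, T[0,1,1] = -12 and Σₗ aₗ[0]bₗ[1]cₗ[1] = (-2)·(2)·(3) = -12; checking all 12 entries, every one matches. The claim holds.

Yes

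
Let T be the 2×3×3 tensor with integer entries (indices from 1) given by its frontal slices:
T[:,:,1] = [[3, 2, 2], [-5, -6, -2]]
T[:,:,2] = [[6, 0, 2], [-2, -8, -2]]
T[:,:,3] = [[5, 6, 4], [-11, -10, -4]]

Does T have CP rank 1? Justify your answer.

No

The mode-2 unfolding of T (rows indexed by j, columns by (i,k) = (1,1), (1,2), (1,3), (2,1), (2,2), (2,3)) is [[3, 6, 5, -5, -2, -11], [2, 0, 6, -6, -8, -10], [2, 2, 4, -2, -2, -4]].
There the 3×3 minor on rows j ∈ {1, 2, 3}, columns (i,k) ∈ {(1,1), (1,2), (1,3)} is det [[3, 6, 5], [2, 0, 6], [2, 2, 4]] = 8 ≠ 0, so this unfolding has rank ≥ 3; CP rank is at least every unfolding rank, so rank(T) ≥ 3.
In particular rank(T) ≥ 3 > 1, so T is not rank-1.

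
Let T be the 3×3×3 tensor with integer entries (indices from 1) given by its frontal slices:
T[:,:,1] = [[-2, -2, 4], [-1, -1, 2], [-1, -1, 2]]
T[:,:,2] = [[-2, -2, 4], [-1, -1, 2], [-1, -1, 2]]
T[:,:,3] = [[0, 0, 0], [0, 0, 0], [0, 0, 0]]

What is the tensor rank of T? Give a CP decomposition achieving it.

Lower bound: T ≠ 0 (e.g. T[1,1,1] = -2), so rank(T) ≥ 1.
Upper bound: if T = a ⊗ b ⊗ c then every fibre of T is a multiple of the corresponding factor, so read the factors off the fibres through the nonzero entry T[1,1,1] = -2.
The mode-1 fibre T[:,1,1] = [-2, -1, -1] gives a = [2, 1, 1] (primitive direction); the mode-2 fibre T[1,:,1] = [-2, -2, 4] gives b = [1, 1, -2]; then c[k] = T[1,1,k] / (a[1]·b[1]) = [-2, -2, 0] / 2 = [-1, -1, 0].
Expanding [2, 1, 1] ⊗ [1, 1, -2] ⊗ [-1, -1, 0] reproduces all 27 entries of T, so T = [2, 1, 1] ⊗ [1, 1, -2] ⊗ [-1, -1, 0] and rank(T) ≤ 1.
These bounds meet, so rank(T) = 1.

rank(T) = 1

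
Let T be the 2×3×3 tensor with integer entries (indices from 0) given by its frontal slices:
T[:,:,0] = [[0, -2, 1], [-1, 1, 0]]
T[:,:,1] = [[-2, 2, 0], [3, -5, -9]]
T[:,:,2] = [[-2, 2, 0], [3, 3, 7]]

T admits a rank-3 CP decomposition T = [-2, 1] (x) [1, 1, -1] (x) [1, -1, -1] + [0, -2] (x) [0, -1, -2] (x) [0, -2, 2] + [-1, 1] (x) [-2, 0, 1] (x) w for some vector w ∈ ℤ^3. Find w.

w = [1, -2, -2]

Subtract the known terms from T to get the rank-1 residual R = [-1, 1] (x) [-2, 0, 1] (x) w, so R[i,j,k] = a[i]·b[j]·w[k]. Pick indices with nonzero a[0]·b[0] = (-1)·(-2) = 2. Only the fibre through (0,0,·) is needed: R[0,0,:] = T[0,0,:] − Σₗ aₗ[0]bₗ[0]cₗ = [0, -2, -2] − (-2)·(1)·[1, -1, -1] − (0)·(0)·[0, -2, 2] = [2, -4, -4]. Then w[k] = R[0,0,k] / 2 for each k, giving w = [2, -4, -4] / 2 = [1, -2, -2].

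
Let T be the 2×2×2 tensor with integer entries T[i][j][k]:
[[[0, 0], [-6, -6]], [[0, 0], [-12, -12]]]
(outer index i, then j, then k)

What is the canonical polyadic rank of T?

Lower bound: T ≠ 0 (e.g. T[0,1,0] = -6), so rank(T) ≥ 1.
Upper bound: if T = a (x) b (x) c then every fibre of T is a multiple of the corresponding factor, so read the factors off the fibres through the nonzero entry T[0,1,0] = -6.
The mode-1 fibre T[:,1,0] = [-6, -12] gives a = [1, 2] (primitive direction); the mode-2 fibre T[0,:,0] = [0, -6] gives b = [0, 1]; then c[k] = T[0,1,k] / (a[0]·b[1]) = [-6, -6] / 1 = [-6, -6].
Expanding [1, 2] (x) [0, 1] (x) [-6, -6] reproduces all 8 entries of T, so T = [1, 2] (x) [0, 1] (x) [-6, -6] and rank(T) ≤ 1.
These bounds meet, so rank(T) = 1.
Check entry T[1,0,1] = 0: (2)·(0)·(-6) = 0.

1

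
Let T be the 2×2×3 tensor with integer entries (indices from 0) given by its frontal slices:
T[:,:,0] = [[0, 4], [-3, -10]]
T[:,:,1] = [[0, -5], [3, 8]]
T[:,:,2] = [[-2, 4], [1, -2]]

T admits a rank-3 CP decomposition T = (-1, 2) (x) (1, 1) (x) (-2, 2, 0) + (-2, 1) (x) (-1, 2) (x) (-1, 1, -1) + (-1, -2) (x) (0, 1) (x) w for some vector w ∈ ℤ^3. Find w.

Subtract the known terms from T to get the rank-1 residual R = (-1, -2) (x) (0, 1) (x) w, so R[i,j,k] = a[i]·b[j]·w[k]. Pick indices with nonzero a[0]·b[1] = (-1)·(1) = -1. Only the fibre through (0,1,·) is needed: R[0,1,:] = T[0,1,:] − Σₗ aₗ[0]bₗ[1]cₗ = [4, -5, 4] − (-1)·(1)·(-2, 2, 0) − (-2)·(2)·(-1, 1, -1) = [-2, 1, 0]. Then w[k] = R[0,1,k] / -1 for each k, giving w = [-2, 1, 0] / -1 = (2, -1, 0).

w = (2, -1, 0)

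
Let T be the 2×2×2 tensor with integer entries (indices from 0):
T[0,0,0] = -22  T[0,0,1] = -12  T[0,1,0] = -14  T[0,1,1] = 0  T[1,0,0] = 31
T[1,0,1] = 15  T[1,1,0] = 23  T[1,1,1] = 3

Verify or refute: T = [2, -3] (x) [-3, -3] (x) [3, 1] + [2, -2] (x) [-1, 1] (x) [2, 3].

Yes

Reconstruct entrywise from the claimed factors. For example, T[1,0,0] = 31 and Σₗ aₗ[1]bₗ[0]cₗ[0] = (-3)·(-3)·(3) + (-2)·(-1)·(2) = 31; checking all 8 entries, every one matches. The claim holds.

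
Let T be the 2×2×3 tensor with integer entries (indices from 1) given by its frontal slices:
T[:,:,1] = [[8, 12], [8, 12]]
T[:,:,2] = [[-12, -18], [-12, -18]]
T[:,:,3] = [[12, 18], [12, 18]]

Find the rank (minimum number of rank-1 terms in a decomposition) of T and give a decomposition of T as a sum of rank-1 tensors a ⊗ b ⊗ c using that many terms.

Lower bound: T ≠ 0 (e.g. T[1,1,1] = 8), so rank(T) ≥ 1.
Upper bound: if T = a ⊗ b ⊗ c then every fibre of T is a multiple of the corresponding factor, so read the factors off the fibres through the nonzero entry T[1,1,1] = 8.
The mode-1 fibre T[:,1,1] = [8, 8] gives a = (1, 1) (primitive direction); the mode-2 fibre T[1,:,1] = [8, 12] gives b = (2, 3); then c[k] = T[1,1,k] / (a[1]·b[1]) = [8, -12, 12] / 2 = (4, -6, 6).
Expanding (1, 1) ⊗ (2, 3) ⊗ (4, -6, 6) reproduces all 12 entries of T, so T = (1, 1) ⊗ (2, 3) ⊗ (4, -6, 6) and rank(T) ≤ 1.
These bounds meet, so rank(T) = 1.
Check entry T[2,2,3] = 18: (1)·(3)·(6) = 18.

rank(T) = 1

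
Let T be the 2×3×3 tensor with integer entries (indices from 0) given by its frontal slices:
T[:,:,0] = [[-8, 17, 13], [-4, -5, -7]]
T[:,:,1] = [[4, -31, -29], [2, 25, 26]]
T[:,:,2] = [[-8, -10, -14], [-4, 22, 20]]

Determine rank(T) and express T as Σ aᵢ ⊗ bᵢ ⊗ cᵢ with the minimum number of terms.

rank(T) = 2

Lower bound: in the mode-1 unfolding of T (rows indexed by i, columns by (j,k)) the 2×2 minor on rows i ∈ {0, 1}, columns (j,k) ∈ {(0,0), (1,0)} is det [[-8, 17], [-4, -5]] = 108 ≠ 0, so that unfolding has rank ≥ 2 and hence rank(T) ≥ 2 (CP rank is at least every unfolding rank, though it can be larger).
Upper bound: with S_k = T[:,:,k], the two rank-1 terms a₁b₁ᵀ, a₂b₂ᵀ are the rank-1 members of the pencil x·S₀ + y·S₁.
The 2×2 minor of x·S₀ + y·S₁ on rows {0,1}, columns {0,1} is 108·x² − 378·xy + 162·y² = 54·(x − 3·y)(2·x − y), vanishing at (x:y) = (3:1) and (1:2).
M₁ = 3·S₀ + S₁ = [[-20, 20, 10], [-10, 10, 5]] = (-5)·[2, 1][2, -2, -1]ᵀ and M₂ = S₀ + 2·S₁ = [[0, -45, -45], [0, 45, 45]] = (-45)·[1, -1][0, 1, 1]ᵀ, so take a₁ = [2, 1], b₁ = [2, -2, -1], a₂ = [1, -1], b₂ = [0, 1, 1].
Each slice is an integer combination of E₁ = a₁b₁ᵀ and E₂ = a₂b₂ᵀ: S₀ = −2·E₁ + 9·E₂, S₁ = E₁ − 27·E₂, S₂ = −2·E₁ − 18·E₂; reading off coefficients, c₁ = [-2, 1, -2] and c₂ = [9, -27, -18].
Hence T = [2, 1] ⊗ [2, -2, -1] ⊗ [-2, 1, -2] + [1, -1] ⊗ [0, 1, 1] ⊗ [9, -27, -18], so rank(T) ≤ 2.
These bounds meet, so rank(T) = 2.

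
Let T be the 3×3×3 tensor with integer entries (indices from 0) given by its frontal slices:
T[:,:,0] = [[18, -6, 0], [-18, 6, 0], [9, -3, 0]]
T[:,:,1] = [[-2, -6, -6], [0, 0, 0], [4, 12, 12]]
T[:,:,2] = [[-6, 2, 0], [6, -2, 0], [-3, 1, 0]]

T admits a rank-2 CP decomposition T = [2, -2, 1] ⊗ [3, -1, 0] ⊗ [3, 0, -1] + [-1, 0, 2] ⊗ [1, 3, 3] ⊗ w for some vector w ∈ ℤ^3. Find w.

w = [0, 2, 0]

Subtract the known terms from T to get the rank-1 residual R = [-1, 0, 2] ⊗ [1, 3, 3] ⊗ w, so R[i,j,k] = a[i]·b[j]·w[k]. Pick indices with nonzero a[0]·b[0] = (-1)·(1) = -1. Only the fibre through (0,0,·) is needed: R[0,0,:] = T[0,0,:] − Σₗ aₗ[0]bₗ[0]cₗ = [18, -2, -6] − (2)·(3)·[3, 0, -1] = [0, -2, 0]. Then w[k] = R[0,0,k] / -1 for each k, giving w = [0, -2, 0] / -1 = [0, 2, 0].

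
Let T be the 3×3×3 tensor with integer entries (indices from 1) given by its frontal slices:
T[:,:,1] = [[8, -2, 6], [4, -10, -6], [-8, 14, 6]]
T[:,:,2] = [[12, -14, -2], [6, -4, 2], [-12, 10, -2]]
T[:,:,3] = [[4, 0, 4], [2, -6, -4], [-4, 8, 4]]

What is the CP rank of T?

Lower bound: the mode-3 unfolding of T (rows indexed by k, columns by (i,j) = (1,1), (1,2), (1,3), (2,1), (2,2), (2,3), (3,1), (3,2), (3,3)) is [[8, -2, 6, 4, -10, -6, -8, 14, 6], [12, -14, -2, 6, -4, 2, -12, 10, -2], [4, 0, 4, 2, -6, -4, -4, 8, 4]].
There the 2×2 minor on rows k ∈ {1, 2}, columns (i,j) ∈ {(1,1), (1,2)} is det [[8, -2], [12, -14]] = -88 ≠ 0, so this unfolding has rank ≥ 2; CP rank is at least every unfolding rank, so rank(T) ≥ 2. (Unfolding ranks only ever bound the CP rank from below — rank(T) can be strictly larger than all of them — so the matching upper bound has to come from an explicit 2-term decomposition.)
Upper bound — finding two terms. Write S_k = T[:,:,k] for the frontal slices: S₁ = [[8, -2, 6], [4, -10, -6], [-8, 14, 6]], S₂ = [[12, -14, -2], [6, -4, 2], [-12, 10, -2]], S₃ = [[4, 0, 4], [2, -6, -4], [-4, 8, 4]].
If T = a₁ ∘ b₁ ∘ c₁ + a₂ ∘ b₂ ∘ c₂ then each S_k = c₁[k]·a₁b₁ᵀ + c₂[k]·a₂b₂ᵀ. S₁ and S₂ are linearly independent, so a₁b₁ᵀ and a₂b₂ᵀ must span the same plane of matrices: they are the rank-1 matrices of the form x·S₁ + y·S₂.
The 2×2 minor of x·S₁ + y·S₂ on rows {1,2}, columns {1,2} is −72·x² − 84·xy + 36·y² = (-12)·(2·x + 3·y)(3·x − y), vanishing at (x:y) = (3:-2) and (1:3).
M₁ = 3·S₁ − 2·S₂ = [[0, 22, 22], [0, -22, -22], [0, 22, 22]] = 22·[1, -1, 1][0, 1, 1]ᵀ and M₂ = S₁ + 3·S₂ = [[44, -44, 0], [22, -22, 0], [-44, 44, 0]] = 22·[2, 1, -2][1, -1, 0]ᵀ, so take a₁ = [1, -1, 1], b₁ = [0, 1, 1], a₂ = [2, 1, -2], b₂ = [1, -1, 0].
Each slice is an integer combination of E₁ = a₁b₁ᵀ and E₂ = a₂b₂ᵀ: S₁ = 6·E₁ + 4·E₂, S₂ = −2·E₁ + 6·E₂, S₃ = 4·E₁ + 2·E₂; reading off coefficients, c₁ = [6, -2, 4] and c₂ = [4, 6, 2].
Hence T = [1, -1, 1] ∘ [0, 1, 1] ∘ [6, -2, 4] + [2, 1, -2] ∘ [1, -1, 0] ∘ [4, 6, 2], so rank(T) ≤ 2.
These bounds meet, so rank(T) = 2.

2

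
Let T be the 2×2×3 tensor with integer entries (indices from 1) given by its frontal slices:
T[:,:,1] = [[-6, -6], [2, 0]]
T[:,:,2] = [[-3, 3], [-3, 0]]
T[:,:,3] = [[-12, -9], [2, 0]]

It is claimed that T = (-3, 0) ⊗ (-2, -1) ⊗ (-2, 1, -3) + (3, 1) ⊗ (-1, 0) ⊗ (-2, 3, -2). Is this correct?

Reconstruct entrywise from the claimed factors. For example, T[1,2,2] = 3 and Σₗ aₗ[1]bₗ[2]cₗ[2] = (-3)·(-1)·(1) + (3)·(0)·(3) = 3; checking all 12 entries, every one matches. The claim holds.

Yes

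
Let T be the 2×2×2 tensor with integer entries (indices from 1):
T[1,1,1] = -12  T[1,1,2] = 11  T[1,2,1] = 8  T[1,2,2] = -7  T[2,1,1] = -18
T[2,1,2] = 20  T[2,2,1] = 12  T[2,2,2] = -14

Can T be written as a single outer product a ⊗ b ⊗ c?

The mode-3 unfolding of T (rows indexed by k, columns by (i,j) = (1,1), (1,2), (2,1), (2,2)) is [[-12, 8, -18, 12], [11, -7, 20, -14]].
There the 2×2 minor on rows k ∈ {1, 2}, columns (i,j) ∈ {(1,1), (1,2)} is det [[-12, 8], [11, -7]] = -4 ≠ 0, so this unfolding has rank ≥ 2; CP rank is at least every unfolding rank, so rank(T) ≥ 2.
In particular rank(T) ≥ 2 > 1, so T is not rank-1.

No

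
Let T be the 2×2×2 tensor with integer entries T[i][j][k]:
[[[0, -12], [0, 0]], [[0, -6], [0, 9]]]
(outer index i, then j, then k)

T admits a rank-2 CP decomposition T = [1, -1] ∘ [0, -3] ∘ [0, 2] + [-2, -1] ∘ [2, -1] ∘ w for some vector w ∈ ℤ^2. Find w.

w = [0, 3]

Subtract the known terms from T to get the rank-1 residual R = [-2, -1] ∘ [2, -1] ∘ w, so R[i,j,k] = a[i]·b[j]·w[k]. Pick indices with nonzero a[0]·b[0] = (-2)·(2) = -4. Only the fibre through (0,0,·) is needed: R[0,0,:] = T[0,0,:] − Σₗ aₗ[0]bₗ[0]cₗ = [0, -12] − (1)·(0)·[0, 2] = [0, -12]. Then w[k] = R[0,0,k] / -4 for each k, giving w = [0, -12] / -4 = [0, 3].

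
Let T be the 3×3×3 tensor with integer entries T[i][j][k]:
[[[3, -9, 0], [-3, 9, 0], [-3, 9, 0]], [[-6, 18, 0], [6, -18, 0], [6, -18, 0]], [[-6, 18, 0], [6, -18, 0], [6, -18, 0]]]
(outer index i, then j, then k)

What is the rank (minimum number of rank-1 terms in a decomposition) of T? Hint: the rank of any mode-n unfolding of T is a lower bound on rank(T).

1

Lower bound: T ≠ 0 (e.g. T[0,0,0] = 3), so rank(T) ≥ 1.
Upper bound: if T = a (x) b (x) c then every fibre of T is a multiple of the corresponding factor, so read the factors off the fibres through the nonzero entry T[0,0,0] = 3.
The mode-1 fibre T[:,0,0] = [3, -6, -6] gives a = [1, -2, -2] (primitive direction); the mode-2 fibre T[0,:,0] = [3, -3, -3] gives b = [1, -1, -1]; then c[k] = T[0,0,k] / (a[0]·b[0]) = [3, -9, 0] / 1 = [3, -9, 0].
Expanding [1, -2, -2] (x) [1, -1, -1] (x) [3, -9, 0] reproduces all 27 entries of T, so T = [1, -2, -2] (x) [1, -1, -1] (x) [3, -9, 0] and rank(T) ≤ 1.
These bounds meet, so rank(T) = 1.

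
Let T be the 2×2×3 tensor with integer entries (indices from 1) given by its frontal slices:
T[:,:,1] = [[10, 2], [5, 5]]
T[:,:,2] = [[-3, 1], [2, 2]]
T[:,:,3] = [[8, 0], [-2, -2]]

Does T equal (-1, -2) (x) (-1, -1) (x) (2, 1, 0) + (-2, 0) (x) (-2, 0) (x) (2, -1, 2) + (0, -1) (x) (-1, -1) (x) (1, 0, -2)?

Yes

Reconstruct entrywise from the claimed factors. For example, T[1,1,1] = 10 and Σₗ aₗ[1]bₗ[1]cₗ[1] = (-1)·(-1)·(2) + (-2)·(-2)·(2) + (0)·(-1)·(1) = 10; checking all 12 entries, every one matches. The claim holds.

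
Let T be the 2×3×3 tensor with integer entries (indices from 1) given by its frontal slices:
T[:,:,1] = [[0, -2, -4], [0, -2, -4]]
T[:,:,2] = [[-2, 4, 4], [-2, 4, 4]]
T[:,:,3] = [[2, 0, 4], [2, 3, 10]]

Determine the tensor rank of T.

Lower bound: in the mode-3 unfolding of T (rows indexed by k, columns by (i,j)) the 3×3 minor on rows k ∈ {1, 2, 3}, columns (i,j) ∈ {(1,1), (1,2), (2,2)} is det [[0, -2, -2], [-2, 4, 4], [2, 0, 3]] = -12 ≠ 0, so that unfolding has rank ≥ 3 and hence rank(T) ≥ 3 (CP rank is at least every unfolding rank, though it can be larger).
Upper bound: T is a sum of 3 rank-1 terms, T = [0, 1] ⊗ [0, 1, 2] ⊗ [2, -2, 1] + [1, 1] ⊗ [1, -1, 0] ⊗ [0, -2, 2] + [1, 2] ⊗ [0, 1, 2] ⊗ [-2, 2, 2] (one valid choice — decompositions are not unique — normalised so each a, b is primitive with positive first nonzero entry; check it by expanding all entries), so rank(T) ≤ 3.
These bounds meet, so rank(T) = 3.

3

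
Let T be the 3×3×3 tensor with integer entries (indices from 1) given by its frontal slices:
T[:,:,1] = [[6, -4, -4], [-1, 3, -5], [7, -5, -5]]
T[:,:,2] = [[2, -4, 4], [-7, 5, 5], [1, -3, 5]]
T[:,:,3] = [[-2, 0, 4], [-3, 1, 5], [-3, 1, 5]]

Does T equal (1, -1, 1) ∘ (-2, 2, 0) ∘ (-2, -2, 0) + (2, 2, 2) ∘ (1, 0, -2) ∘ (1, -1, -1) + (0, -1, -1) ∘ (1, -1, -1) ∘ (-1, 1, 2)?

Reconstruct entry (2,1,3) from the claimed factors: Σₗ aₗ[2]bₗ[1]cₗ[3] = (-1)·(-2)·(0) + (2)·(1)·(-1) + (-1)·(1)·(2) = -4, but T[2,1,3] = -3. The claim is false.

No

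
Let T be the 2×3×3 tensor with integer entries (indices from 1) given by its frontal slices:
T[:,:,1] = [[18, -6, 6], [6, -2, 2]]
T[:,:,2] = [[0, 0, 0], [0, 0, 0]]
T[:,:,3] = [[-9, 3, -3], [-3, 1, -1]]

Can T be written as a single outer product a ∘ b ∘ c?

If T = a ∘ b ∘ c then every fibre of T is a multiple of the corresponding factor, so read the factors off the fibres through the nonzero entry T[1,1,1] = 18.
The mode-1 fibre T[:,1,1] = [18, 6] gives a = [3, 1] (primitive direction); the mode-2 fibre T[1,:,1] = [18, -6, 6] gives b = [3, -1, 1]; then c[k] = T[1,1,k] / (a[1]·b[1]) = [18, 0, -9] / 9 = [2, 0, -1].
Expanding [3, 1] ∘ [3, -1, 1] ∘ [2, 0, -1] reproduces all 18 entries of T, so T = [3, 1] ∘ [3, -1, 1] ∘ [2, 0, -1] and rank(T) ≤ 1.
Equivalently every frontal slice T[:,:,k] is c[k] times the rank-1 matrix [3, 1] ∘ [3, -1, 1]. So T has rank 1 (it is nonzero).

Yes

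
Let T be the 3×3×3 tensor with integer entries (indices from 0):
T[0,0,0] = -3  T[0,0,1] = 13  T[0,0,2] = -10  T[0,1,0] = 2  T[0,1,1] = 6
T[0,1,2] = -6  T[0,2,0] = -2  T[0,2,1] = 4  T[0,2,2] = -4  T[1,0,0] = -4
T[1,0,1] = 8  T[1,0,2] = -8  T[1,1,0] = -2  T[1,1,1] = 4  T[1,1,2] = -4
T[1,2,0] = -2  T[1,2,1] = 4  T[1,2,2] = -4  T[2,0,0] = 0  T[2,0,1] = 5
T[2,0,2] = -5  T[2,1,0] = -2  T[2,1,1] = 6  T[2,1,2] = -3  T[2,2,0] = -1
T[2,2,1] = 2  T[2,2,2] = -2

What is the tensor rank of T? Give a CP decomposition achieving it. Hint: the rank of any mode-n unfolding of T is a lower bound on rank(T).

Lower bound: in the mode-2 unfolding of T (rows indexed by j, columns by (i,k)) the 3×3 minor on rows j ∈ {0, 1, 2}, columns (i,k) ∈ {(0,0), (0,1), (0,2)} is det [[-3, 13, -10], [2, 6, -6], [-2, 4, -4]] = 60 ≠ 0, so that unfolding has rank ≥ 3 and hence rank(T) ≥ 3 (CP rank is at least every unfolding rank, though it can be larger).
Upper bound: T is a sum of 3 rank-1 terms, T = [1, 0, -1] ∘ [1, -2, 0] ∘ [-1, 1, 0] + [2, 0, 1] ∘ [1, 1, 0] ∘ [1, 2, -1] + [2, 2, 1] ∘ [2, 1, 1] ∘ [-1, 2, -2] (one valid choice — decompositions are not unique — normalised so each a, b is primitive with positive first nonzero entry; check it by expanding all entries), so rank(T) ≤ 3.
These bounds meet, so rank(T) = 3.

rank(T) = 3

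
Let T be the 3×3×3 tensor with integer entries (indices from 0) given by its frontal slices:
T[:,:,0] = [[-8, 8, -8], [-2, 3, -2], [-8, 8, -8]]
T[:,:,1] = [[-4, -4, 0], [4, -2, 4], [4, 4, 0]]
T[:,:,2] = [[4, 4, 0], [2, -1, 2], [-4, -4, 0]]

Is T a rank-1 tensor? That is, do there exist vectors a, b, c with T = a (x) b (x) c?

The mode-2 unfolding of T (rows indexed by j, columns by (i,k) = (0,0), (0,1), (0,2), (1,0), (1,1), (1,2), (2,0), (2,1), (2,2)) is [[-8, -4, 4, -2, 4, 2, -8, 4, -4], [8, -4, 4, 3, -2, -1, 8, 4, -4], [-8, 0, 0, -2, 4, 2, -8, 0, 0]].
There the 3×3 minor on rows j ∈ {0, 1, 2}, columns (i,k) ∈ {(0,0), (0,1), (1,0)} is det [[-8, -4, -2], [8, -4, 3], [-8, 0, -2]] = 32 ≠ 0, so this unfolding has rank ≥ 3; CP rank is at least every unfolding rank, so rank(T) ≥ 3.
In particular rank(T) ≥ 3 > 1, so T is not rank-1.

No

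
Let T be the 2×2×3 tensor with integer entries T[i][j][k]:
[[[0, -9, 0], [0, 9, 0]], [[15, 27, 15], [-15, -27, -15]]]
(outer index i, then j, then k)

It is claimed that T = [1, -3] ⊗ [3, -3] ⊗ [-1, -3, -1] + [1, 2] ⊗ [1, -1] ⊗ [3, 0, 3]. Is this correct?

Yes

Reconstruct entrywise from the claimed factors. For example, T[1,0,2] = 15 and Σₗ aₗ[1]bₗ[0]cₗ[2] = (-3)·(3)·(-1) + (2)·(1)·(3) = 15; checking all 12 entries, every one matches. The claim holds.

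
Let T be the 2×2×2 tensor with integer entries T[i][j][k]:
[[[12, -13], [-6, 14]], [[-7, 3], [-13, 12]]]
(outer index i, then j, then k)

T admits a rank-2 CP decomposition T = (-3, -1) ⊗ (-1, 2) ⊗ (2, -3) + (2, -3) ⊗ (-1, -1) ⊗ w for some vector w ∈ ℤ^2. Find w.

w = (-3, 2)

Subtract the known terms from T to get the rank-1 residual R = (2, -3) ⊗ (-1, -1) ⊗ w, so R[i,j,k] = a[i]·b[j]·w[k]. Pick indices with nonzero a[0]·b[0] = (2)·(-1) = -2. Only the fibre through (0,0,·) is needed: R[0,0,:] = T[0,0,:] − Σₗ aₗ[0]bₗ[0]cₗ = [12, -13] − (-3)·(-1)·(2, -3) = [6, -4]. Then w[k] = R[0,0,k] / -2 for each k, giving w = [6, -4] / -2 = (-3, 2).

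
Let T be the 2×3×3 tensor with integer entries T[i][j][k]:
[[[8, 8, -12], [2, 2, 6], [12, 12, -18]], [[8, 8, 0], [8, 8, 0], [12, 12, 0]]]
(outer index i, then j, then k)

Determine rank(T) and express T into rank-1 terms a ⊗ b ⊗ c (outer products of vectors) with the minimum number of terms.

Lower bound: the mode-3 unfolding of T (rows indexed by k, columns by (i,j) = (0,0), (0,1), (0,2), (1,0), (1,1), (1,2)) is [[8, 2, 12, 8, 8, 12], [8, 2, 12, 8, 8, 12], [-12, 6, -18, 0, 0, 0]].
There the 2×2 minor on rows k ∈ {0, 2}, columns (i,j) ∈ {(0,0), (0,1)} is det [[8, 2], [-12, 6]] = 72 ≠ 0, so this unfolding has rank ≥ 2; CP rank is at least every unfolding rank, so rank(T) ≥ 2. (This is only a lower bound: in general the CP rank may exceed every unfolding rank, so we still need to exhibit 2 rank-1 terms summing to T.)
Upper bound — finding two terms. Write S_k = T[:,:,k] for the frontal slices: S₀ = [[8, 2, 12], [8, 8, 12]], S₁ = [[8, 2, 12], [8, 8, 12]], S₂ = [[-12, 6, -18], [0, 0, 0]].
If T = a₁ ⊗ b₁ ⊗ c₁ + a₂ ⊗ b₂ ⊗ c₂ then each S_k = c₁[k]·a₁b₁ᵀ + c₂[k]·a₂b₂ᵀ. S₀ and S₂ are linearly independent, so a₁b₁ᵀ and a₂b₂ᵀ must span the same plane of matrices: they are the rank-1 matrices of the form x·S₀ + y·S₂.
The 2×2 minor of x·S₀ + y·S₂ on rows {0,1}, columns {0,1} is 48·x² − 144·xy = 48·(x − 3·y)(x), vanishing at (x:y) = (3:1) and (0:1).
M₁ = 3·S₀ + S₂ = [[12, 12, 18], [24, 24, 36]] = 6·[1, 2][2, 2, 3]ᵀ and M₂ = S₂ = [[-12, 6, -18], [0, 0, 0]] = (-6)·[1, 0][2, -1, 3]ᵀ, so take a₁ = [1, 2], b₁ = [2, 2, 3], a₂ = [1, 0], b₂ = [2, -1, 3].
Each slice is an integer combination of E₁ = a₁b₁ᵀ and E₂ = a₂b₂ᵀ: S₀ = 2·E₁ + 2·E₂, S₁ = 2·E₁ + 2·E₂, S₂ = −6·E₂; reading off coefficients, c₁ = [2, 2, 0] and c₂ = [2, 2, -6].
Hence T = [1, 2] ⊗ [2, 2, 3] ⊗ [2, 2, 0] + [1, 0] ⊗ [2, -1, 3] ⊗ [2, 2, -6], so rank(T) ≤ 2.
These bounds meet, so rank(T) = 2.

rank(T) = 2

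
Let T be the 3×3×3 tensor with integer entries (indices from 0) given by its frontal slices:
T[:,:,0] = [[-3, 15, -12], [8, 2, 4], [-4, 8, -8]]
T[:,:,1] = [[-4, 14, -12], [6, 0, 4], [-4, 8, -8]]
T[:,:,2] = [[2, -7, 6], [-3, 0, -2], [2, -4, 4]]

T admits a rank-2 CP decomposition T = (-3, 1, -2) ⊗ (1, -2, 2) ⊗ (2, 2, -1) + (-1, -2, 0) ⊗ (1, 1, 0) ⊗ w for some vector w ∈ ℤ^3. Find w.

Subtract the known terms from T to get the rank-1 residual R = (-1, -2, 0) ⊗ (1, 1, 0) ⊗ w, so R[i,j,k] = a[i]·b[j]·w[k]. Pick indices with nonzero a[0]·b[0] = (-1)·(1) = -1. Only the fibre through (0,0,·) is needed: R[0,0,:] = T[0,0,:] − Σₗ aₗ[0]bₗ[0]cₗ = [-3, -4, 2] − (-3)·(1)·(2, 2, -1) = [3, 2, -1]. Then w[k] = R[0,0,k] / -1 for each k, giving w = [3, 2, -1] / -1 = (-3, -2, 1).

w = (-3, -2, 1)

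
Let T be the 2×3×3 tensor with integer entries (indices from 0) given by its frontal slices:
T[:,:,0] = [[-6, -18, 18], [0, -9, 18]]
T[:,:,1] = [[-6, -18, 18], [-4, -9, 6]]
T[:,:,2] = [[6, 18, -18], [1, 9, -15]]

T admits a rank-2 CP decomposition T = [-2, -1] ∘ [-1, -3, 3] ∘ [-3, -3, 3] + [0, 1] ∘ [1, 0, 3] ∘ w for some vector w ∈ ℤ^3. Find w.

w = [3, -1, -2]

Subtract the known terms from T to get the rank-1 residual R = [0, 1] ∘ [1, 0, 3] ∘ w, so R[i,j,k] = a[i]·b[j]·w[k]. Pick indices with nonzero a[1]·b[0] = (1)·(1) = 1. Only the fibre through (1,0,·) is needed: R[1,0,:] = T[1,0,:] − Σₗ aₗ[1]bₗ[0]cₗ = [0, -4, 1] − (-1)·(-1)·[-3, -3, 3] = [3, -1, -2]. Then w[k] = R[1,0,k] / 1 for each k, giving w = [3, -1, -2] / 1 = [3, -1, -2].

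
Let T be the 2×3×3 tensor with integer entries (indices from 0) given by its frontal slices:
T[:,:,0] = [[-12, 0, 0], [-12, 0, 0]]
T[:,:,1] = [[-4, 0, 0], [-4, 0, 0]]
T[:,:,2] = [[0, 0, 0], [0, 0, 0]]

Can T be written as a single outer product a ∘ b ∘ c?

If T = a ∘ b ∘ c then every fibre of T is a multiple of the corresponding factor, so read the factors off the fibres through the nonzero entry T[0,0,0] = -12.
The mode-1 fibre T[:,0,0] = [-12, -12] gives a = [1, 1] (primitive direction); the mode-2 fibre T[0,:,0] = [-12, 0, 0] gives b = [1, 0, 0]; then c[k] = T[0,0,k] / (a[0]·b[0]) = [-12, -4, 0] / 1 = [-12, -4, 0].
Expanding [1, 1] ∘ [1, 0, 0] ∘ [-12, -4, 0] reproduces all 18 entries of T, so T = [1, 1] ∘ [1, 0, 0] ∘ [-12, -4, 0] and rank(T) ≤ 1.
Equivalently every frontal slice T[:,:,k] is c[k] times the rank-1 matrix [1, 1] ∘ [1, 0, 0]. So T has rank 1 (it is nonzero).

Yes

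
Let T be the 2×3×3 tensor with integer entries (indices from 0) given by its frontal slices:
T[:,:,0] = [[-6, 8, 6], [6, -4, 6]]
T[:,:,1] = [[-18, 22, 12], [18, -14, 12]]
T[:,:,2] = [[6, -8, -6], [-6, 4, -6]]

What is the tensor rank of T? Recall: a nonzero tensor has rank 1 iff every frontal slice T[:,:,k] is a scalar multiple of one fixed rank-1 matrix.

2

Lower bound: in the mode-1 unfolding of T (rows indexed by i, columns by (j,k)) the 2×2 minor on rows i ∈ {0, 1}, columns (j,k) ∈ {(0,0), (1,0)} is det [[-6, 8], [6, -4]] = -24 ≠ 0, so that unfolding has rank ≥ 2 and hence rank(T) ≥ 2 (CP rank is at least every unfolding rank, though it can be larger).
Upper bound: with S_k = T[:,:,k], the two rank-1 terms a₁b₁ᵀ, a₂b₂ᵀ are the rank-1 members of the pencil x·S₀ + y·S₁.
The 2×2 minor of x·S₀ + y·S₁ on rows {0,1}, columns {0,1} is −24·x² − 120·xy − 144·y² = (-24)·(x + 3·y)(x + 2·y), vanishing at (x:y) = (3:-1) and (2:-1).
M₁ = 3·S₀ − S₁ = [[0, 2, 6], [0, 2, 6]] = 2·[1, 1][0, 1, 3]ᵀ and M₂ = 2·S₀ − S₁ = [[6, -6, 0], [-6, 6, 0]] = 6·[1, -1][1, -1, 0]ᵀ, so take a₁ = [1, 1], b₁ = [0, 1, 3], a₂ = [1, -1], b₂ = [1, -1, 0].
Each slice is an integer combination of E₁ = a₁b₁ᵀ and E₂ = a₂b₂ᵀ: S₀ = 2·E₁ − 6·E₂, S₁ = 4·E₁ − 18·E₂, S₂ = −2·E₁ + 6·E₂; reading off coefficients, c₁ = [2, 4, -2] and c₂ = [-6, -18, 6].
Hence T = [1, 1] ∘ [0, 1, 3] ∘ [2, 4, -2] + [1, -1] ∘ [1, -1, 0] ∘ [-6, -18, 6], so rank(T) ≤ 2.
These bounds meet, so rank(T) = 2.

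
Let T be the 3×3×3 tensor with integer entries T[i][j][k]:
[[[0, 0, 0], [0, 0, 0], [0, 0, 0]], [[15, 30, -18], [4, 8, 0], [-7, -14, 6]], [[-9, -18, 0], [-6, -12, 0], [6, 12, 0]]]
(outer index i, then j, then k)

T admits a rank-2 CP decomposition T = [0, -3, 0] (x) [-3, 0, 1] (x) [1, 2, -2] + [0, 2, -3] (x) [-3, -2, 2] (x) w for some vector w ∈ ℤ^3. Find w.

Subtract the known terms from T to get the rank-1 residual R = [0, 2, -3] (x) [-3, -2, 2] (x) w, so R[i,j,k] = a[i]·b[j]·w[k]. Pick indices with nonzero a[1]·b[0] = (2)·(-3) = -6. Only the fibre through (1,0,·) is needed: R[1,0,:] = T[1,0,:] − Σₗ aₗ[1]bₗ[0]cₗ = [15, 30, -18] − (-3)·(-3)·[1, 2, -2] = [6, 12, 0]. Then w[k] = R[1,0,k] / -6 for each k, giving w = [6, 12, 0] / -6 = [-1, -2, 0].

w = [-1, -2, 0]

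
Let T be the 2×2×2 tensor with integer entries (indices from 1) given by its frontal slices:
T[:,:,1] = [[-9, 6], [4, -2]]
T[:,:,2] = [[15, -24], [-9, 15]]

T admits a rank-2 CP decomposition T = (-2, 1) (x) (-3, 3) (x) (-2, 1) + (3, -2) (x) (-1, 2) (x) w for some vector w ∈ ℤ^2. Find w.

Subtract the known terms from T to get the rank-1 residual R = (3, -2) (x) (-1, 2) (x) w, so R[i,j,k] = a[i]·b[j]·w[k]. Pick indices with nonzero a[1]·b[1] = (3)·(-1) = -3. Only the fibre through (1,1,·) is needed: R[1,1,:] = T[1,1,:] − Σₗ aₗ[1]bₗ[1]cₗ = [-9, 15] − (-2)·(-3)·(-2, 1) = [3, 9]. Then w[k] = R[1,1,k] / -3 for each k, giving w = [3, 9] / -3 = (-1, -3).

w = (-1, -3)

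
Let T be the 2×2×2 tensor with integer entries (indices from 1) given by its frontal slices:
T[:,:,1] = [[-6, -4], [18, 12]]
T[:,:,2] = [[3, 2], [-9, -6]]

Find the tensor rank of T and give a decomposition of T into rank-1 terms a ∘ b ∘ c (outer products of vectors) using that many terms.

rank(T) = 1

Lower bound: T ≠ 0 (e.g. T[1,1,1] = -6), so rank(T) ≥ 1.
Upper bound: the mode-1 fibre T[:,1,1] = [-6, 18] gives a = [1, -3] (primitive direction); the mode-2 fibre T[1,:,1] = [-6, -4] gives b = [3, 2]; then c[k] = T[1,1,k] / (a[1]·b[1]) = [-6, 3] / 3 = [-2, 1].
Expanding [1, -3] ∘ [3, 2] ∘ [-2, 1] reproduces all 8 entries of T, so T = [1, -3] ∘ [3, 2] ∘ [-2, 1] and rank(T) ≤ 1.
These bounds meet, so rank(T) = 1.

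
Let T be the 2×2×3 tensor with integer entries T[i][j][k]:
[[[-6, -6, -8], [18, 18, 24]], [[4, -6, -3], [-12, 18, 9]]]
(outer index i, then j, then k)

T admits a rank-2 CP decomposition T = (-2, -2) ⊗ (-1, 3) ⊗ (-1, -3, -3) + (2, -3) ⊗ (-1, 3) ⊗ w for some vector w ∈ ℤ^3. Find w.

Subtract the known terms from T to get the rank-1 residual R = (2, -3) ⊗ (-1, 3) ⊗ w, so R[i,j,k] = a[i]·b[j]·w[k]. Pick indices with nonzero a[0]·b[0] = (2)·(-1) = -2. Only the fibre through (0,0,·) is needed: R[0,0,:] = T[0,0,:] − Σₗ aₗ[0]bₗ[0]cₗ = [-6, -6, -8] − (-2)·(-1)·(-1, -3, -3) = [-4, 0, -2]. Then w[k] = R[0,0,k] / -2 for each k, giving w = [-4, 0, -2] / -2 = (2, 0, 1).

w = (2, 0, 1)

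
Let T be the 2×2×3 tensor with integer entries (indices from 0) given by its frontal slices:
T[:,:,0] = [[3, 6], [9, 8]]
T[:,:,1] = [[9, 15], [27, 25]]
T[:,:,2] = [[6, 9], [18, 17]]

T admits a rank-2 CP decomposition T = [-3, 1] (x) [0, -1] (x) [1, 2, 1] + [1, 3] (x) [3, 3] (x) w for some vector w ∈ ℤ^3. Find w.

Subtract the known terms from T to get the rank-1 residual R = [1, 3] (x) [3, 3] (x) w, so R[i,j,k] = a[i]·b[j]·w[k]. Pick indices with nonzero a[0]·b[0] = (1)·(3) = 3. Only the fibre through (0,0,·) is needed: R[0,0,:] = T[0,0,:] − Σₗ aₗ[0]bₗ[0]cₗ = [3, 9, 6] − (-3)·(0)·[1, 2, 1] = [3, 9, 6]. Then w[k] = R[0,0,k] / 3 for each k, giving w = [3, 9, 6] / 3 = [1, 3, 2].

w = [1, 3, 2]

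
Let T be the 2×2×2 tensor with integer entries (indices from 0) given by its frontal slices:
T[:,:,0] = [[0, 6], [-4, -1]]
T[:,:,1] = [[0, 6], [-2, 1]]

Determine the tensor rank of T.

Lower bound: the mode-1 unfolding of T (rows indexed by i, columns by (j,k) = (0,0), (0,1), (1,0), (1,1)) is [[0, 0, 6, 6], [-4, -2, -1, 1]].
There the 2×2 minor on rows i ∈ {0, 1}, columns (j,k) ∈ {(0,0), (1,0)} is det [[0, 6], [-4, -1]] = 24 ≠ 0, so this unfolding has rank ≥ 2; CP rank is at least every unfolding rank, so rank(T) ≥ 2. (Unfolding ranks only ever bound the CP rank from below — rank(T) can be strictly larger than all of them — so the matching upper bound has to come from an explicit 2-term decomposition.)
Upper bound — finding two terms. Write S_k = T[:,:,k] for the frontal slices: S₀ = [[0, 6], [-4, -1]], S₁ = [[0, 6], [-2, 1]].
If T = a₁ (x) b₁ (x) c₁ + a₂ (x) b₂ (x) c₂ then each S_k = c₁[k]·a₁b₁ᵀ + c₂[k]·a₂b₂ᵀ. S₀ and S₁ are linearly independent, so a₁b₁ᵀ and a₂b₂ᵀ must span the same plane of matrices: they are the rank-1 matrices of the form x·S₀ + y·S₁.
det(x·S₀ + y·S₁) is 24·x² + 36·xy + 12·y² = 12·(x + y)(2·x + y), vanishing at (x:y) = (1:-1) and (1:-2).
M₁ = S₀ − S₁ = [[0, 0], [-2, -2]] = (-2)·[0, 1][1, 1]ᵀ and M₂ = S₀ − 2·S₁ = [[0, -6], [0, -3]] = (-3)·[2, 1][0, 1]ᵀ, so take a₁ = [0, 1], b₁ = [1, 1], a₂ = [2, 1], b₂ = [0, 1].
Each slice is an integer combination of E₁ = a₁b₁ᵀ and E₂ = a₂b₂ᵀ: S₀ = −4·E₁ + 3·E₂, S₁ = −2·E₁ + 3·E₂; reading off coefficients, c₁ = [-4, -2] and c₂ = [3, 3].
Hence T = [0, 1] (x) [1, 1] (x) [-4, -2] + [2, 1] (x) [0, 1] (x) [3, 3], so rank(T) ≤ 2.
These bounds meet, so rank(T) = 2.

2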